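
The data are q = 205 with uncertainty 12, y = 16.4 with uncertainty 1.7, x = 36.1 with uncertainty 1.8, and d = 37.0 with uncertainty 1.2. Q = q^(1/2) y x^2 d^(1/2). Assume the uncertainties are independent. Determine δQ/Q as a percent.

14.8%

For a monomial Q ∝ q^(1/2), y, x^2, d^(1/2), fractional errors add in quadrature:
  (½·δq/q)² = (0.5×0.0585)² = 0.000857;  (1·δy/y)² = (1×0.104)² = 0.0107;  (2·δx/x)² = (2×0.0499)² = 0.00994;  (½·δd/d)² = (0.5×0.0324)² = 0.000263
δQ/Q = √(0.0218) = 0.148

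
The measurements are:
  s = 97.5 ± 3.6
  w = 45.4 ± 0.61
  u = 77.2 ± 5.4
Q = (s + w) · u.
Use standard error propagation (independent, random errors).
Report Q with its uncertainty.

11000 ± 822

Let h = s + w = 143. δh = √(δs² + δw²) = √(13.0 + 0.372) = 3.65, so δh/h = 0.0256.
Q is then a monomial in h, u:
δQ/Q = √((δh/h)² + (1·δu/u)²) = √(0.000653 + 0.00489) = 0.0745
Q = 11000, so δQ = 0.0745 × 11000 = 822.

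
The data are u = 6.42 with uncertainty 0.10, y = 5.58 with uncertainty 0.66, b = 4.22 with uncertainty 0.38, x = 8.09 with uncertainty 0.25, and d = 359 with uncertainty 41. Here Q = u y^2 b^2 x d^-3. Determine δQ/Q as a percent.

Q is a product of powers, so relative uncertainties combine in quadrature:
  (1·δu/u)² = (1×0.0156)² = 0.000243;  (2·δy/y)² = (2×0.118)² = 0.0560;  (2·δb/b)² = (2×0.0900)² = 0.0324;  (1·δx/x)² = (1×0.0309)² = 0.000955;  (-3·δd/d)² = (-3×0.114)² = 0.117
δQ/Q = √(0.207) = 0.455

45.5%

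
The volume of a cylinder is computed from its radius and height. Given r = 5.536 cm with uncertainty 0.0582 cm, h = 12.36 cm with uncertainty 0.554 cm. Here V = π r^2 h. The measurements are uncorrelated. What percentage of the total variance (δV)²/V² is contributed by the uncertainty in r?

(δV/V)² = (2·δr/r)² + (1·δh/h)²
  r term: (2×0.0105)² = 0.000442
  h term: (1×0.0448)² = 0.00201
Total = 0.00245. Share from r = 0.000442/0.00245 = 0.180.

18.0%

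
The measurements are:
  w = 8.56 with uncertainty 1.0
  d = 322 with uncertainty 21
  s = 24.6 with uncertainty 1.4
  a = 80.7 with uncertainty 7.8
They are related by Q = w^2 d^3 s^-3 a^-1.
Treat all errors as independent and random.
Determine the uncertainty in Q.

738

Relative error in a monomial: (δQ/Q)² = Σ (nᵢ · δxᵢ/xᵢ)².
  (2·δw/w)² = (2×0.117)² = 0.0546;  (3·δd/d)² = (3×0.0652)² = 0.0383;  (-3·δs/s)² = (-3×0.0569)² = 0.0291;  (-1·δa/a)² = (-1×0.0967)² = 0.00934
δQ/Q = √(0.131) = 0.362
Q = 2040, so δQ = 0.362 × 2040 = 738.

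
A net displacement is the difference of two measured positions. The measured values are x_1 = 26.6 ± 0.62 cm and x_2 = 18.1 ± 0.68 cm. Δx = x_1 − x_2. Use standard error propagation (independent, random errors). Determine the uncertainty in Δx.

0.920 cm

Each term contributes (cᵢ δxᵢ)² to (δΔx)²:
  (δx_1)² = 0.384;  (δx_2)² = 0.462
δΔx = √(0.847) = 0.920 cm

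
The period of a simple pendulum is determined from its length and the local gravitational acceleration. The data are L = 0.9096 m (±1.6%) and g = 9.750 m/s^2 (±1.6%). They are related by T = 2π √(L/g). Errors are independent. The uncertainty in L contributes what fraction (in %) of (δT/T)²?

(δT/T)² = (½·δL/L)² + (−½·δg/g)²
  L term: (0.5×0.0160)² = 6.4e-05
  g term: (-0.5×0.0160)² = 6.4e-05
Total = 0.000128. Share from L = 6.4e-05/0.000128 = 0.500.

50.0%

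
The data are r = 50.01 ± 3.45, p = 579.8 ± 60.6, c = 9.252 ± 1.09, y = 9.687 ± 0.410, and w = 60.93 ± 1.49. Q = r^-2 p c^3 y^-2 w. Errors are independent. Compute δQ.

48.1

Each factor contributes (exponent × relative error)² to (δQ/Q)²:
  (-2·δr/r)² = (-2×0.0690)² = 0.0190;  (1·δp/p)² = (1×0.105)² = 0.0109;  (3·δc/c)² = (3×0.118)² = 0.125;  (-2·δy/y)² = (-2×0.0423)² = 0.00717;  (1·δw/w)² = (1×0.0245)² = 0.000598
δQ/Q = √(0.163) = 0.403
Q = 119.2, so δQ = 0.403 × 119.2 = 48.1.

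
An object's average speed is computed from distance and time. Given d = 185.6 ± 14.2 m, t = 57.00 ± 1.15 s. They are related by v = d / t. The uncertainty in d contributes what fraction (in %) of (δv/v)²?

93.5%

(δv/v)² = (1·δd/d)² + (-1·δt/t)²
  d term: (1×0.0765)² = 0.00585
  t term: (-1×0.0202)² = 0.000407
Total = 0.00626. Share from d = 0.00585/0.00626 = 0.935.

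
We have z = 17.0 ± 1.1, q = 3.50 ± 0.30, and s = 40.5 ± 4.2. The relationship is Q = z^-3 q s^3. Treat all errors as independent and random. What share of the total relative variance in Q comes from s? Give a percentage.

(δQ/Q)² = (-3·δz/z)² + (1·δq/q)² + (3·δs/s)²
  z term: (-3×0.0647)² = 0.0377
  q term: (1×0.0857)² = 0.00735
  s term: (3×0.104)² = 0.0968
Total = 0.142. Share from s = 0.0968/0.142 = 0.682.

68.2%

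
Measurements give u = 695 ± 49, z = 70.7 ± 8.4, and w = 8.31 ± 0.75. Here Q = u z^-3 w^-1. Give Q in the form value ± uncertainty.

Products/powers → add relative errors in quadrature, weighted by exponent:
  (1·δu/u)² = (1×0.0705)² = 0.00497;  (-3·δz/z)² = (-3×0.119)² = 0.127;  (-1·δw/w)² = (-1×0.0903)² = 0.00815
δQ/Q = √(0.140) = 0.374
Q = 0.000237, so δQ = 0.374 × 0.000237 = 8.86e-05.

(2.37 ± 0.886) × 10^-4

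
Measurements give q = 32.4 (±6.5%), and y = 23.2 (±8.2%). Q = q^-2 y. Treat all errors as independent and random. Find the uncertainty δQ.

Products/powers → add relative errors in quadrature, weighted by exponent:
  (-2·δq/q)² = (-2×0.0650)² = 0.0169;  (1·δy/y)² = (1×0.0820)² = 0.00672
δQ/Q = √(0.0236) = 0.154
Q = 0.0221, so δQ = 0.154 × 0.0221 = 0.00340.

0.00340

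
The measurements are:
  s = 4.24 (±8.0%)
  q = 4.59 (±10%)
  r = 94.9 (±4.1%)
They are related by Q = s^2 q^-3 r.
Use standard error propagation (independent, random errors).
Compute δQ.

6.04

Since Q is a product/quotient, work with relative uncertainties:
  (2·δs/s)² = (2×0.0800)² = 0.0256;  (-3·δq/q)² = (-3×0.100)² = 0.0900;  (1·δr/r)² = (1×0.0410)² = 0.00168
δQ/Q = √(0.117) = 0.342
Q = 17.6, so δQ = 0.342 × 17.6 = 6.04.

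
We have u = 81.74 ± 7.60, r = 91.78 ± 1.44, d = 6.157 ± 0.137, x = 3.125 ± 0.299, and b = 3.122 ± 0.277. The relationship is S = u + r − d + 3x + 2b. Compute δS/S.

0.0427

S is a linear combination, so absolute uncertainties add in quadrature:
  (δu)² = 57.8;  (δr)² = 2.07;  (δd)² = 0.0188;  (3·δx)² = 0.805;  (2·δb)² = 0.307
δS = √(61.0) = 7.81
S = 183.0, so δS/S = 7.81/183.0 = 0.0427.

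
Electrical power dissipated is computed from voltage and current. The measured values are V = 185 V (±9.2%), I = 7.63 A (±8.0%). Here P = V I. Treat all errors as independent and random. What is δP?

172 W

Products/powers → add relative errors in quadrature, weighted by exponent:
  (1·δV/V)² = (1×0.0920)² = 0.00846;  (1·δI/I)² = (1×0.0800)² = 0.00640
δP/P = √(0.0149) = 0.122
P = 1410 W, so δP = 0.122 × 1410 = 172 W.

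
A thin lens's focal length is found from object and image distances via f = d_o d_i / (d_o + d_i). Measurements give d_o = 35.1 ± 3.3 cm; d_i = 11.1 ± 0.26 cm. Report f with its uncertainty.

∂f/∂d_o = (d_i/(d_o+d_i))² = 0.0577;  ∂f/∂d_i = (d_o/(d_o+d_i))² = 0.577
δf = √((∂f/∂d_o · δd_o)² + (∂f/∂d_i · δd_i)²) = √(0.0363 + 0.0225) = 0.243 cm
f = 8.43 cm.

8.43 ± 0.243 cm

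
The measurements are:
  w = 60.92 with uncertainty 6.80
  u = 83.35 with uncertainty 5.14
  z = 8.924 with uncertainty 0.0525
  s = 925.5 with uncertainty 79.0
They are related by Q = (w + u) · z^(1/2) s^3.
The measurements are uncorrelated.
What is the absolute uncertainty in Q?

8.98e+10

Let h = w + u = 144.3. δh = √(δw² + δu²) = √(46.2 + 26.4) = 8.52, so δh/h = 0.0591.
Q is then a monomial in h, z, s:
δQ/Q = √((δh/h)² + (½·δz/z)² + (3·δs/s)²) = √(0.00349 + 8.65e-06 + 0.0656) = 0.263
Q = 3.417e+11, so δQ = 0.263 × 3.417e+11 = 8.98e+10.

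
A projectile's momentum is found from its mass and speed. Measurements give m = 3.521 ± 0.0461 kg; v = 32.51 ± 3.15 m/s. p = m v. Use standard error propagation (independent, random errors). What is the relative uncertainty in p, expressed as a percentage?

9.78%

Since p is a product/quotient, work with relative uncertainties:
  (1·δm/m)² = (1×0.0131)² = 0.000171;  (1·δv/v)² = (1×0.0969)² = 0.00939
δp/p = √(0.00956) = 0.0978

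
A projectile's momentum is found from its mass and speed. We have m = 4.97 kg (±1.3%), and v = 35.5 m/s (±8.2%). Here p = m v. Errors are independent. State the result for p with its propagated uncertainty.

176 ± 14.6 kg·m/s

Products/powers → add relative errors in quadrature, weighted by exponent:
  (1·δm/m)² = (1×0.0130)² = 0.000169;  (1·δv/v)² = (1×0.0820)² = 0.00672
δp/p = √(0.00689) = 0.0830
p = 176 kg·m/s, so δp = 0.0830 × 176 = 14.6 kg·m/s.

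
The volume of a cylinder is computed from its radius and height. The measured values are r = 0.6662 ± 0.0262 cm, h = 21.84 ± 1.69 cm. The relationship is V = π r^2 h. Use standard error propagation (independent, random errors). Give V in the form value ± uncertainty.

V is a product of powers, so relative uncertainties combine in quadrature:
  (2·δr/r)² = (2×0.0393)² = 0.00619;  (1·δh/h)² = (1×0.0774)² = 0.00599
δV/V = √(0.0122) = 0.110
V = 30.45 cm^3, so δV = 0.110 × 30.45 = 3.36 cm^3.

30.45 ± 3.36 cm^3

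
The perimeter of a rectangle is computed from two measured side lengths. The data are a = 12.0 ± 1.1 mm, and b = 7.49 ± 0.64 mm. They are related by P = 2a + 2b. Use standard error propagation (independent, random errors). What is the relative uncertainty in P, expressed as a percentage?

Each term contributes (cᵢ δxᵢ)² to (δP)²:
  (2·δa)² = 4.84;  (2·δb)² = 1.64
δP = √(6.48) = 2.55 mm
P = 39.0 mm, so δP/P = 2.55/39.0 = 0.0653.

6.53%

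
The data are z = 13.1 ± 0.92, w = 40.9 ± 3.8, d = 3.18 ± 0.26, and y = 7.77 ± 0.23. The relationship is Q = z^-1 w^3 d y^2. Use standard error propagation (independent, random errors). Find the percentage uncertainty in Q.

Each factor contributes (exponent × relative error)² to (δQ/Q)²:
  (-1·δz/z)² = (-1×0.0702)² = 0.00493;  (3·δw/w)² = (3×0.0929)² = 0.0777;  (1·δd/d)² = (1×0.0818)² = 0.00668;  (2·δy/y)² = (2×0.0296)² = 0.00350
δQ/Q = √(0.0928) = 0.305

30.5%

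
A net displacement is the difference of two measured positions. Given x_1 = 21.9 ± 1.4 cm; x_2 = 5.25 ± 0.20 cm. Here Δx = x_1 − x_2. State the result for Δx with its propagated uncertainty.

Absolute uncertainties add in quadrature for a linear combination:
  (δx_1)² = 1.96;  (δx_2)² = 0.0400
δΔx = √(2.00) = 1.41 cm
Δx = 16.6 cm.

16.6 ± 1.41 cm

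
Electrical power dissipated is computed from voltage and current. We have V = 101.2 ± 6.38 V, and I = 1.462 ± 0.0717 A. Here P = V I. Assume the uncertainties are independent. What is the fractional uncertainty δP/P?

0.0799

Relative error in a monomial: (δP/P)² = Σ (nᵢ · δxᵢ/xᵢ)².
  (1·δV/V)² = (1×0.0630)² = 0.00397;  (1·δI/I)² = (1×0.0490)² = 0.00241
δP/P = √(0.00638) = 0.0799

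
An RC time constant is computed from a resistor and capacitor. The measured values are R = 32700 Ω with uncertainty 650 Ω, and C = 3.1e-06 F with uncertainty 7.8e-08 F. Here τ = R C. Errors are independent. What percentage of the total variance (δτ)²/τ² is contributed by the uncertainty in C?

61.6%

(δτ/τ)² = (1·δR/R)² + (1·δC/C)²
  R term: (1×0.0199)² = 0.000395
  C term: (1×0.0252)² = 0.000633
Total = 0.00103. Share from C = 0.000633/0.00103 = 0.616.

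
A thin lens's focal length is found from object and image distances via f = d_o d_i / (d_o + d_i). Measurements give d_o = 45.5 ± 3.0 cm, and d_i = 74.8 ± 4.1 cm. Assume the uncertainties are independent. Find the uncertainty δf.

∂f/∂d_o = (d_i/(d_o+d_i))² = 0.387;  ∂f/∂d_i = (d_o/(d_o+d_i))² = 0.143
δf = √((∂f/∂d_o · δd_o)² + (∂f/∂d_i · δd_i)²) = √(1.35 + 0.344) = 1.30 cm

1.30 cm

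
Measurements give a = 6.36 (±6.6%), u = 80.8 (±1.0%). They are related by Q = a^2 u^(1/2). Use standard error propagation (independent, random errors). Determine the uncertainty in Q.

48.0

Since Q is a product/quotient, work with relative uncertainties:
  (2·δa/a)² = (2×0.0660)² = 0.0174;  (½·δu/u)² = (0.5×0.0100)² = 2.5e-05
δQ/Q = √(0.0174) = 0.132
Q = 364, so δQ = 0.132 × 364 = 48.0.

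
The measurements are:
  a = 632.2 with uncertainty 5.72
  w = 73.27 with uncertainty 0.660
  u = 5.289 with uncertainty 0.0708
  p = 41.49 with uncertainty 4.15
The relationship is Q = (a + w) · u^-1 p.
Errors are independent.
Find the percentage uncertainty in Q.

Let h = a + w = 705.5. δh = √(δa² + δw²) = √(32.7 + 0.436) = 5.76, so δh/h = 0.00816.
Q is then a monomial in h, u, p:
δQ/Q = √((δh/h)² + (-1·δu/u)² + (1·δp/p)²) = √(6.66e-05 + 0.000179 + 0.0100) = 0.101

10.1%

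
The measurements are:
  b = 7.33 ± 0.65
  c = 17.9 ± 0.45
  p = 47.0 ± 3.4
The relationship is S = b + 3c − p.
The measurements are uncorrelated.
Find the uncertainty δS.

3.72

Each term contributes (cᵢ δxᵢ)² to (δS)²:
  (δb)² = 0.423;  (3·δc)² = 1.82;  (δp)² = 11.6
δS = √(13.8) = 3.72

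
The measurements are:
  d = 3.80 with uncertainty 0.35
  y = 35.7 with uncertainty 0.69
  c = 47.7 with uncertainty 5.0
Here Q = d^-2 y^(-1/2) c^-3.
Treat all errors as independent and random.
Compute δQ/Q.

0.365

Since Q is a product/quotient, work with relative uncertainties:
  (-2·δd/d)² = (-2×0.0921)² = 0.0339;  (−½·δy/y)² = (-0.5×0.0193)² = 9.34e-05;  (-3·δc/c)² = (-3×0.105)² = 0.0989
δQ/Q = √(0.133) = 0.365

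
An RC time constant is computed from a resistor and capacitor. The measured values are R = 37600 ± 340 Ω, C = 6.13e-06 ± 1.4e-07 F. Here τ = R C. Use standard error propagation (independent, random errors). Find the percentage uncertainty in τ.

Relative error in a monomial: (δτ/τ)² = Σ (nᵢ · δxᵢ/xᵢ)².
  (1·δR/R)² = (1×0.00904)² = 8.18e-05;  (1·δC/C)² = (1×0.0228)² = 0.000522
δτ/τ = √(0.000603) = 0.0246

2.46%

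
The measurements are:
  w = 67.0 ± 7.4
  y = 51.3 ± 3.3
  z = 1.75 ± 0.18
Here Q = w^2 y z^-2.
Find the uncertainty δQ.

23200

Relative error in a monomial: (δQ/Q)² = Σ (nᵢ · δxᵢ/xᵢ)².
  (2·δw/w)² = (2×0.110)² = 0.0488;  (1·δy/y)² = (1×0.0643)² = 0.00414;  (-2·δz/z)² = (-2×0.103)² = 0.0423
δQ/Q = √(0.0953) = 0.309
Q = 75200, so δQ = 0.309 × 75200 = 23200.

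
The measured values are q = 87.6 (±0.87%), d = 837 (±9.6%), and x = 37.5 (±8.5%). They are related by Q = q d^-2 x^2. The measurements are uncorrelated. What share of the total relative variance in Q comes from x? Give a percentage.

(δQ/Q)² = (1·δq/q)² + (-2·δd/d)² + (2·δx/x)²
  q term: (1×0.00870)² = 7.57e-05
  d term: (-2×0.0960)² = 0.0369
  x term: (2×0.0850)² = 0.0289
Total = 0.0658. Share from x = 0.0289/0.0658 = 0.439.

43.9%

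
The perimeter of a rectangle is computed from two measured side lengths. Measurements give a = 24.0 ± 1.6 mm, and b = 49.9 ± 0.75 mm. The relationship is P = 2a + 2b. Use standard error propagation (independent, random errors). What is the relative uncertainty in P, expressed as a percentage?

Absolute uncertainties add in quadrature for a linear combination:
  (2·δa)² = 10.2;  (2·δb)² = 2.25
δP = √(12.5) = 3.53 mm
P = 148 mm, so δP/P = 3.53/148 = 0.0239.

2.39%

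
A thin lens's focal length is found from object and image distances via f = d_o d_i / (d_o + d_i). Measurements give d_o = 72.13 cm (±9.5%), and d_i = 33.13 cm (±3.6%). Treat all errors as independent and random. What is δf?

∂f/∂d_o = (d_i/(d_o+d_i))² = 0.0991;  ∂f/∂d_i = (d_o/(d_o+d_i))² = 0.470
δf = √((∂f/∂d_o · δd_o)² + (∂f/∂d_i · δd_i)²) = √(0.461 + 0.314) = 0.880 cm

0.880 cm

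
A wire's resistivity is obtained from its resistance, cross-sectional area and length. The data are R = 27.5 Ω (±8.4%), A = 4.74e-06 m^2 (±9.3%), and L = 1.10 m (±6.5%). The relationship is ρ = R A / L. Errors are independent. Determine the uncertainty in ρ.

Each factor contributes (exponent × relative error)² to (δρ/ρ)²:
  (1·δR/R)² = (1×0.0840)² = 0.00706;  (1·δA/A)² = (1×0.0930)² = 0.00865;  (-1·δL/L)² = (-1×0.0650)² = 0.00423
δρ/ρ = √(0.0199) = 0.141
ρ = 0.000118 Ω·m, so δρ = 0.141 × 0.000118 = 1.67e-05 Ω·m.

1.67e-05 Ω·m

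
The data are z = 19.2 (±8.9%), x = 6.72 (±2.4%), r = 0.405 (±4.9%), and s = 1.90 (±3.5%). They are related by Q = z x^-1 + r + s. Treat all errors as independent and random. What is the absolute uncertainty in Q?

0.272

Let p = z·x^-1 = 2.86. δp/p = √((1·δz/z)² + (-1·δx/x)²) = √(0.00792 + 0.000576) = 0.0922, so δp = 0.263.
Q = p + r + s: δQ = √(δp² + δr² + δs²) = √(0.0694 + 0.000394 + 0.00442) = 0.272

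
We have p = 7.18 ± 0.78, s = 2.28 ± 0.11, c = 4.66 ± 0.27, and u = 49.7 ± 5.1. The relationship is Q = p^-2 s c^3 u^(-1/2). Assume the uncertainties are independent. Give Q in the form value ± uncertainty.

0.635 ± 0.182

Q is a product of powers, so relative uncertainties combine in quadrature:
  (-2·δp/p)² = (-2×0.109)² = 0.0472;  (1·δs/s)² = (1×0.0482)² = 0.00233;  (3·δc/c)² = (3×0.0579)² = 0.0302;  (−½·δu/u)² = (-0.5×0.103)² = 0.00263
δQ/Q = √(0.0824) = 0.287
Q = 0.635, so δQ = 0.287 × 0.635 = 0.182.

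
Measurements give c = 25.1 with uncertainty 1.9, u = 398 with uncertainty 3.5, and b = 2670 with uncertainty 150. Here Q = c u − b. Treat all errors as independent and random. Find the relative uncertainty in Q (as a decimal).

Let p = c·u = 9990. δp/p = √((1·δc/c)² + (1·δu/u)²) = √(0.00573 + 7.73e-05) = 0.0762, so δp = 761.
Q = p − b: δQ = √(δp² + δb²) = √(5.8e+05 + 22500) = 776
Q = 7320, so δQ/Q = 776/7320 = 0.106.

0.106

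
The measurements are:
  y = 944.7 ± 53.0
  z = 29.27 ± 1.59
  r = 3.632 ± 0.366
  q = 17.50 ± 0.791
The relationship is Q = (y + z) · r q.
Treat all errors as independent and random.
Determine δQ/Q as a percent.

Let u = y + z = 974.0. δu = √(δy² + δz²) = √(2810 + 2.53) = 53.0, so δu/u = 0.0544.
Q is then a monomial in u, r, q:
δQ/Q = √((δu/u)² + (1·δr/r)² + (1·δq/q)²) = √(0.00296 + 0.0102 + 0.00204) = 0.123

12.3%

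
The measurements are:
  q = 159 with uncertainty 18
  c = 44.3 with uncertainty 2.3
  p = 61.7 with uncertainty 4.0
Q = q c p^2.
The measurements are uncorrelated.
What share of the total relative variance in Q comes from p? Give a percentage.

52.0%

(δQ/Q)² = (1·δq/q)² + (1·δc/c)² + (2·δp/p)²
  q term: (1×0.113)² = 0.0128
  c term: (1×0.0519)² = 0.00270
  p term: (2×0.0648)² = 0.0168
Total = 0.0323. Share from p = 0.0168/0.0323 = 0.520.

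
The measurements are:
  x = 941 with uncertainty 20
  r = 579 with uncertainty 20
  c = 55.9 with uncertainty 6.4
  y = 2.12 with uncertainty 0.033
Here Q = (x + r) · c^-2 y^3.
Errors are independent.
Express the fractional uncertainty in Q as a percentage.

23.4%

Let u = x + r = 1520. δu = √(δx² + δr²) = √(400 + 400) = 28.3, so δu/u = 0.0186.
Q is then a monomial in u, c, y:
δQ/Q = √((δu/u)² + (-2·δc/c)² + (3·δy/y)²) = √(0.000346 + 0.0524 + 0.00218) = 0.234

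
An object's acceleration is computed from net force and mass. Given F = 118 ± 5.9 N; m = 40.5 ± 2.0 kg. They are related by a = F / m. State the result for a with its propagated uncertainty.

For a monomial a ∝ F, m^-1, fractional errors add in quadrature:
  (1·δF/F)² = (1×0.0500)² = 0.00250;  (-1·δm/m)² = (-1×0.0494)² = 0.00244
δa/a = √(0.00494) = 0.0703
a = 2.91 m/s^2, so δa = 0.0703 × 2.91 = 0.205 m/s^2.

2.91 ± 0.205 m/s^2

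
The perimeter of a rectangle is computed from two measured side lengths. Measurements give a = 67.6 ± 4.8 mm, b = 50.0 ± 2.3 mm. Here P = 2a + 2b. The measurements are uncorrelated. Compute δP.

Absolute uncertainties add in quadrature for a linear combination:
  (2·δa)² = 92.2;  (2·δb)² = 21.2
δP = √(113) = 10.6 mm

10.6 mm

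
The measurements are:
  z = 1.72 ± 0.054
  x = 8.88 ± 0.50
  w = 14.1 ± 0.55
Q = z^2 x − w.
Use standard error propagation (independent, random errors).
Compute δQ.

Let p = z^2·x = 26.3. δp/p = √((2·δz/z)² + (1·δx/x)²) = √(0.00394 + 0.00317) = 0.0843, so δp = 2.22.
Q = p − w: δQ = √(δp² + δw²) = √(4.91 + 0.303) = 2.28

2.28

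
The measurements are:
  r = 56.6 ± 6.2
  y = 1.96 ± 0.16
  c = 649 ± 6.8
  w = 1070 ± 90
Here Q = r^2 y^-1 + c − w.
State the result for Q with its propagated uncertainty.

1210 ± 393

Let p = r^2·y^-1 = 1630. δp/p = √((2·δr/r)² + (-1·δy/y)²) = √(0.0480 + 0.00666) = 0.234, so δp = 382.
Q = p + c − w: δQ = √(δp² + δc² + δw²) = √(1.46e+05 + 46.2 + 8100) = 393
Q = 1210.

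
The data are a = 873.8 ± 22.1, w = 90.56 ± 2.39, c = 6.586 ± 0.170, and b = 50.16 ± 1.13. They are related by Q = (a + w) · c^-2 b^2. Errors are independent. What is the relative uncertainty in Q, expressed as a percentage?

Let u = a + w = 964.4. δu = √(δa² + δw²) = √(488 + 5.71) = 22.2, so δu/u = 0.0231.
Q is then a monomial in u, c, b:
δQ/Q = √((δu/u)² + (-2·δc/c)² + (2·δb/b)²) = √(0.000531 + 0.00267 + 0.00203) = 0.0723

7.23%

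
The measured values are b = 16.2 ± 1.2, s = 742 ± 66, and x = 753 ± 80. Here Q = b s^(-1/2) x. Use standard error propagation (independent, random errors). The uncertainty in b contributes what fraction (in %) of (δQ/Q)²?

(δQ/Q)² = (1·δb/b)² + (−½·δs/s)² + (1·δx/x)²
  b term: (1×0.0741)² = 0.00549
  s term: (-0.5×0.0889)² = 0.00198
  x term: (1×0.106)² = 0.0113
Total = 0.0188. Share from b = 0.00549/0.0188 = 0.293.

29.3%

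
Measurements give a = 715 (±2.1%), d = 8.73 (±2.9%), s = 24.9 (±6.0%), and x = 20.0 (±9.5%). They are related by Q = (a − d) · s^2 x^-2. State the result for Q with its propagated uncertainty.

Let u = a − d = 706. δu = √(δa² + δd²) = √(225 + 0.0641) = 15.0, so δu/u = 0.0213.
Q is then a monomial in u, s, x:
δQ/Q = √((δu/u)² + (2·δs/s)² + (-2·δx/x)²) = √(0.000452 + 0.0144 + 0.0361) = 0.226
Q = 1090, so δQ = 0.226 × 1090 = 247.

1090 ± 247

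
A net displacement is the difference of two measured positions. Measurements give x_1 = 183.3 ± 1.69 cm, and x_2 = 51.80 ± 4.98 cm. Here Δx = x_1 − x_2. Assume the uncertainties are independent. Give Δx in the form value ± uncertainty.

131.5 ± 5.26 cm

Sums and differences: (δΔx)² = Σ (cᵢ δxᵢ)².
  (δx_1)² = 2.86;  (δx_2)² = 24.8
δΔx = √(27.7) = 5.26 cm
Δx = 131.5 cm.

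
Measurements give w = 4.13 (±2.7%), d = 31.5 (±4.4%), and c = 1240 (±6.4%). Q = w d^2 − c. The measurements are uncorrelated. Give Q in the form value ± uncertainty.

Let p = w·d^2 = 4100. δp/p = √((1·δw/w)² + (2·δd/d)²) = √(0.000729 + 0.00774) = 0.0920, so δp = 377.
Q = p − c: δQ = √(δp² + δc²) = √(1.42e+05 + 6300) = 385
Q = 2860.

2860 ± 385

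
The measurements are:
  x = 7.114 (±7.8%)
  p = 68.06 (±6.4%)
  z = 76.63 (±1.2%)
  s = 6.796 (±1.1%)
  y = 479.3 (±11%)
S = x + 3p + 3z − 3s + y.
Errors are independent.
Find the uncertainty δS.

54.4

Sums and differences: (δS)² = Σ (cᵢ δxᵢ)².
  (δx)² = 0.308;  (3·δp)² = 171;  (3·δz)² = 7.61;  (3·δs)² = 0.0503;  (δy)² = 2780
δS = √(2960) = 54.4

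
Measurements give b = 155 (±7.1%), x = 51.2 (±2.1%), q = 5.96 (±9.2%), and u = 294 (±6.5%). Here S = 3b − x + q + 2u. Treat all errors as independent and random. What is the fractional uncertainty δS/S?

0.0501

S is a linear combination, so absolute uncertainties add in quadrature:
  (3·δb)² = 1090;  (δx)² = 1.16;  (δq)² = 0.301;  (2·δu)² = 1460
δS = √(2550) = 50.5
S = 1010, so δS/S = 50.5/1010 = 0.0501.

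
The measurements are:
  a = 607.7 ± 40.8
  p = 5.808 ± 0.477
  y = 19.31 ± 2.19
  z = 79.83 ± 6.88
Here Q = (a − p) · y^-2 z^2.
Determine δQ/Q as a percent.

Let u = a − p = 601.9. δu = √(δa² + δp²) = √(1660 + 0.228) = 40.8, so δu/u = 0.0678.
Q is then a monomial in u, y, z:
δQ/Q = √((δu/u)² + (-2·δy/y)² + (2·δz/z)²) = √(0.00460 + 0.0514 + 0.0297) = 0.293

29.3%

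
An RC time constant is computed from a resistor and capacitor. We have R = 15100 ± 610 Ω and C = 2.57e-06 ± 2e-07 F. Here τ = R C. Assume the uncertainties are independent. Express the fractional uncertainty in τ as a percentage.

Each factor contributes (exponent × relative error)² to (δτ/τ)²:
  (1·δR/R)² = (1×0.0404)² = 0.00163;  (1·δC/C)² = (1×0.0778)² = 0.00606
δτ/τ = √(0.00769) = 0.0877

8.77%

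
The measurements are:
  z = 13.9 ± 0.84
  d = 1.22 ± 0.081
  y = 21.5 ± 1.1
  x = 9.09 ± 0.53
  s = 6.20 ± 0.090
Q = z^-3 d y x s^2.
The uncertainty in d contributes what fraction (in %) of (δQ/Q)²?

9.99%

(δQ/Q)² = (-3·δz/z)² + (1·δd/d)² + (1·δy/y)² + (1·δx/x)² + (2·δs/s)²
  z term: (-3×0.0604)² = 0.0329
  d term: (1×0.0664)² = 0.00441
  y term: (1×0.0512)² = 0.00262
  x term: (1×0.0583)² = 0.00340
  s term: (2×0.0145)² = 0.000843
Total = 0.0441. Share from d = 0.00441/0.0441 = 0.0999.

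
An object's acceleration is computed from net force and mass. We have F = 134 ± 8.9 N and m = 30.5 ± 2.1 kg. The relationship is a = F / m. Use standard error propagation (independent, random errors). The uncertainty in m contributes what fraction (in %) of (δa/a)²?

(δa/a)² = (1·δF/F)² + (-1·δm/m)²
  F term: (1×0.0664)² = 0.00441
  m term: (-1×0.0689)² = 0.00474
Total = 0.00915. Share from m = 0.00474/0.00915 = 0.518.

51.8%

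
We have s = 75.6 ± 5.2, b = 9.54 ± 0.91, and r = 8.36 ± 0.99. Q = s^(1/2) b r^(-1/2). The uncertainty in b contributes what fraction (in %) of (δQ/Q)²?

(δQ/Q)² = (½·δs/s)² + (1·δb/b)² + (−½·δr/r)²
  s term: (0.5×0.0688)² = 0.00118
  b term: (1×0.0954)² = 0.00910
  r term: (-0.5×0.118)² = 0.00351
Total = 0.0138. Share from b = 0.00910/0.0138 = 0.660.

66.0%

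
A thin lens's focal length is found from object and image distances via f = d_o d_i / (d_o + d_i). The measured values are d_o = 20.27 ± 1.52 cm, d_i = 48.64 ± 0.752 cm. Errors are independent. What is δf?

∂f/∂d_o = (d_i/(d_o+d_i))² = 0.498;  ∂f/∂d_i = (d_o/(d_o+d_i))² = 0.0865
δf = √((∂f/∂d_o · δd_o)² + (∂f/∂d_i · δd_i)²) = √(0.573 + 0.00423) = 0.760 cm

0.760 cm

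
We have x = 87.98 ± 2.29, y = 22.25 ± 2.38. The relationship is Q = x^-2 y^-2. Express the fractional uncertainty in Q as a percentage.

Q is a product of powers, so relative uncertainties combine in quadrature:
  (-2·δx/x)² = (-2×0.0260)² = 0.00271;  (-2·δy/y)² = (-2×0.107)² = 0.0458
δQ/Q = √(0.0485) = 0.220

22.0%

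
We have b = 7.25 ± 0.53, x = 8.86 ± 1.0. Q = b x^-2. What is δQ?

0.0219

For a monomial Q ∝ b, x^-2, fractional errors add in quadrature:
  (1·δb/b)² = (1×0.0731)² = 0.00534;  (-2·δx/x)² = (-2×0.113)² = 0.0510
δQ/Q = √(0.0563) = 0.237
Q = 0.0924, so δQ = 0.237 × 0.0924 = 0.0219.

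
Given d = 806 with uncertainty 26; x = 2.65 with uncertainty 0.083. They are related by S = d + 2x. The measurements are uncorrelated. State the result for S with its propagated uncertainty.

S is a linear combination, so absolute uncertainties add in quadrature:
  (δd)² = 676;  (2·δx)² = 0.0276
δS = √(676) = 26.0
S = 811.

811 ± 26.0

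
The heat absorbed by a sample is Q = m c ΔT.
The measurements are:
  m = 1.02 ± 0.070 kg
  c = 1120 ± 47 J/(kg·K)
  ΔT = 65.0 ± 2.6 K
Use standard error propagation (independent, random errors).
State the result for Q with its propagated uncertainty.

Since Q is a product/quotient, work with relative uncertainties:
  (1·δm/m)² = (1×0.0686)² = 0.00471;  (1·δc/c)² = (1×0.0420)² = 0.00176;  (1·δΔT/ΔT)² = (1×0.0400)² = 0.00160
δQ/Q = √(0.00807) = 0.0898
Q = 74300 J, so δQ = 0.0898 × 74300 = 6670 J.

74300 ± 6670 J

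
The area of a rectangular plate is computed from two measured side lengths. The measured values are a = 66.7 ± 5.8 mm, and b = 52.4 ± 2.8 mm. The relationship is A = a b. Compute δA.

Since A is a product/quotient, work with relative uncertainties:
  (1·δa/a)² = (1×0.0870)² = 0.00756;  (1·δb/b)² = (1×0.0534)² = 0.00286
δA/A = √(0.0104) = 0.102
A = 3500 mm^2, so δA = 0.102 × 3500 = 357 mm^2.

357 mm^2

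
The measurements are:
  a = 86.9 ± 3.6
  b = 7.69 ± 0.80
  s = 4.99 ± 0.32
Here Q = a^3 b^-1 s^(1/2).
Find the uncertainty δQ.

31500

Relative error in a monomial: (δQ/Q)² = Σ (nᵢ · δxᵢ/xᵢ)².
  (3·δa/a)² = (3×0.0414)² = 0.0154;  (-1·δb/b)² = (-1×0.104)² = 0.0108;  (½·δs/s)² = (0.5×0.0641)² = 0.00103
δQ/Q = √(0.0273) = 0.165
Q = 1.91e+05, so δQ = 0.165 × 1.91e+05 = 31500.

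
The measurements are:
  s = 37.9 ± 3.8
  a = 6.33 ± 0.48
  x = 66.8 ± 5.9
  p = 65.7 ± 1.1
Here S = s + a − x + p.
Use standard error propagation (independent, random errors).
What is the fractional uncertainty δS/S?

0.165

Absolute uncertainties add in quadrature for a linear combination:
  (δs)² = 14.4;  (δa)² = 0.230;  (δx)² = 34.8;  (δp)² = 1.21
δS = √(50.7) = 7.12
S = 43.1, so δS/S = 7.12/43.1 = 0.165.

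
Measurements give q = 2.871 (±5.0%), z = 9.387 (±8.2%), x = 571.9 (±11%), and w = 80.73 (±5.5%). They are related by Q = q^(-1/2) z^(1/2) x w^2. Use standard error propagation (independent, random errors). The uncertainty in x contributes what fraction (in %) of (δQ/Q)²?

45.7%

(δQ/Q)² = (−½·δq/q)² + (½·δz/z)² + (1·δx/x)² + (2·δw/w)²
  q term: (-0.5×0.0500)² = 0.000625
  z term: (0.5×0.0820)² = 0.00168
  x term: (1×0.110)² = 0.0121
  w term: (2×0.0550)² = 0.0121
Total = 0.0265. Share from x = 0.0121/0.0265 = 0.457.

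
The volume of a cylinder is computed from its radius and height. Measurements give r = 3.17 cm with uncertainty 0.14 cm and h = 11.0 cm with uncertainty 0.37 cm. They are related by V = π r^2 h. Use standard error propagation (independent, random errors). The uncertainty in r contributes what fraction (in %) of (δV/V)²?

(δV/V)² = (2·δr/r)² + (1·δh/h)²
  r term: (2×0.0442)² = 0.00780
  h term: (1×0.0336)² = 0.00113
Total = 0.00893. Share from r = 0.00780/0.00893 = 0.873.

87.3%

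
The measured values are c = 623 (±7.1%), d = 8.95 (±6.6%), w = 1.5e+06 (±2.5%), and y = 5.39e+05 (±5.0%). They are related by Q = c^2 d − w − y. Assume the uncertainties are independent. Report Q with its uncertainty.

(1.43 ± 0.546) × 10^6

Let p = c^2·d = 3.47e+06. δp/p = √((2·δc/c)² + (1·δd/d)²) = √(0.0202 + 0.00436) = 0.157, so δp = 5.44e+05.
Q = p − w − y: δQ = √(δp² + δw² + δy²) = √(2.96e+11 + 1.41e+09 + 7.26e+08) = 5.46e+05
Q = 1.43e+06.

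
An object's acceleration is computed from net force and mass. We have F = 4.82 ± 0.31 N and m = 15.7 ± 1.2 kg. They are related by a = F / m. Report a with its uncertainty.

Products/powers → add relative errors in quadrature, weighted by exponent:
  (1·δF/F)² = (1×0.0643)² = 0.00414;  (-1·δm/m)² = (-1×0.0764)² = 0.00584
δa/a = √(0.00998) = 0.0999
a = 0.307 m/s^2, so δa = 0.0999 × 0.307 = 0.0307 m/s^2.

0.307 ± 0.0307 m/s^2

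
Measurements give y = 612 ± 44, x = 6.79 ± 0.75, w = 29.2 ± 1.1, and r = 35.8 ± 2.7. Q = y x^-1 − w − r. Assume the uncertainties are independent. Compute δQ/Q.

0.487

Let p = y·x^-1 = 90.1. δp/p = √((1·δy/y)² + (-1·δx/x)²) = √(0.00517 + 0.0122) = 0.132, so δp = 11.9.
Q = p − w − r: δQ = √(δp² + δw² + δr²) = √(141 + 1.21 + 7.29) = 12.2
Q = 25.1, so δQ/Q = 12.2/25.1 = 0.487.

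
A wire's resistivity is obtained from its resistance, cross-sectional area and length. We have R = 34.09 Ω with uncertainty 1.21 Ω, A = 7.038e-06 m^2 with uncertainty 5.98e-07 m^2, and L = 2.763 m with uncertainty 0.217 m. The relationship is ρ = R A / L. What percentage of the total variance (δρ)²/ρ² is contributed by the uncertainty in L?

(δρ/ρ)² = (1·δR/R)² + (1·δA/A)² + (-1·δL/L)²
  R term: (1×0.0355)² = 0.00126
  A term: (1×0.0850)² = 0.00722
  L term: (-1×0.0785)² = 0.00617
Total = 0.0146. Share from L = 0.00617/0.0146 = 0.421.

42.1%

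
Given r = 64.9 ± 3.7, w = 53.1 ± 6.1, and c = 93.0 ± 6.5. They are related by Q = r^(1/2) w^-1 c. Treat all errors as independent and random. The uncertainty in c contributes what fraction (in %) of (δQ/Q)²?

25.9%

(δQ/Q)² = (½·δr/r)² + (-1·δw/w)² + (1·δc/c)²
  r term: (0.5×0.0570)² = 0.000813
  w term: (-1×0.115)² = 0.0132
  c term: (1×0.0699)² = 0.00488
Total = 0.0189. Share from c = 0.00488/0.0189 = 0.259.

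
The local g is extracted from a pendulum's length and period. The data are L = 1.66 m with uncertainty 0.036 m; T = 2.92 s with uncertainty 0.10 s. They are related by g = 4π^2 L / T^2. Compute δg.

0.552 m/s^2

For a monomial g ∝ L, T^-2, fractional errors add in quadrature:
  (1·δL/L)² = (1×0.0217)² = 0.000470;  (-2·δT/T)² = (-2×0.0342)² = 0.00469
δg/g = √(0.00516) = 0.0718
g = 7.69 m/s^2, so δg = 0.0718 × 7.69 = 0.552 m/s^2.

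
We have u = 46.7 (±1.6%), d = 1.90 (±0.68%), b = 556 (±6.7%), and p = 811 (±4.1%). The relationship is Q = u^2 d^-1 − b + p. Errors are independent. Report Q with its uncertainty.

1400 ± 62.5

Let w = u^2·d^-1 = 1150. δw/w = √((2·δu/u)² + (-1·δd/d)²) = √(0.00102 + 4.62e-05) = 0.0327, so δw = 37.6.
Q = w − b + p: δQ = √(δw² + δb² + δp²) = √(1410 + 1390 + 1110) = 62.5
Q = 1400.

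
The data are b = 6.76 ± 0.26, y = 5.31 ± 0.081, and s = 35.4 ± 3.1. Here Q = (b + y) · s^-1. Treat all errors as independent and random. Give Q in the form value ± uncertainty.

0.341 ± 0.0308

Let u = b + y = 12.1. δu = √(δb² + δy²) = √(0.0676 + 0.00656) = 0.272, so δu/u = 0.0226.
Q is then a monomial in u, s:
δQ/Q = √((δu/u)² + (-1·δs/s)²) = √(0.000509 + 0.00767) = 0.0904
Q = 0.341, so δQ = 0.0904 × 0.341 = 0.0308.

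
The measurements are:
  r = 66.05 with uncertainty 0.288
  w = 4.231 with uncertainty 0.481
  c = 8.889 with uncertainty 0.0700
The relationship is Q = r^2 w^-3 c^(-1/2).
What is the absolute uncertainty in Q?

Relative error in a monomial: (δQ/Q)² = Σ (nᵢ · δxᵢ/xᵢ)².
  (2·δr/r)² = (2×0.00436)² = 7.61e-05;  (-3·δw/w)² = (-3×0.114)² = 0.116;  (−½·δc/c)² = (-0.5×0.00787)² = 1.55e-05
δQ/Q = √(0.116) = 0.341
Q = 19.32, so δQ = 0.341 × 19.32 = 6.59.

6.59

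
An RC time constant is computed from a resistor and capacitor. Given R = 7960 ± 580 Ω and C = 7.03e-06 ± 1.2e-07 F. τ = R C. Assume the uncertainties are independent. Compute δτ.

0.00419 s

Products/powers → add relative errors in quadrature, weighted by exponent:
  (1·δR/R)² = (1×0.0729)² = 0.00531;  (1·δC/C)² = (1×0.0171)² = 0.000291
δτ/τ = √(0.00560) = 0.0748
τ = 0.0560 s, so δτ = 0.0748 × 0.0560 = 0.00419 s.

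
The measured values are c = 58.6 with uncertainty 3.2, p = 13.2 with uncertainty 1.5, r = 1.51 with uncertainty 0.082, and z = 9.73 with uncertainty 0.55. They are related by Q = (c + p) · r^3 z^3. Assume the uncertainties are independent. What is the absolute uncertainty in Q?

Let u = c + p = 71.8. δu = √(δc² + δp²) = √(10.2 + 2.25) = 3.53, so δu/u = 0.0492.
Q is then a monomial in u, r, z:
δQ/Q = √((δu/u)² + (3·δr/r)² + (3·δz/z)²) = √(0.00242 + 0.0265 + 0.0288) = 0.240
Q = 2.28e+05, so δQ = 0.240 × 2.28e+05 = 54700.

54700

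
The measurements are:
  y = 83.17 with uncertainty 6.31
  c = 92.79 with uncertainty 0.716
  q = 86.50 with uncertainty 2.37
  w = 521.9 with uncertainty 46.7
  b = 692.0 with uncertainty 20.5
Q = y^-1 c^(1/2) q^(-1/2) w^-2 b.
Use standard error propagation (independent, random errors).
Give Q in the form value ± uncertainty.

Each factor contributes (exponent × relative error)² to (δQ/Q)²:
  (-1·δy/y)² = (-1×0.0759)² = 0.00576;  (½·δc/c)² = (0.5×0.00772)² = 1.49e-05;  (−½·δq/q)² = (-0.5×0.0274)² = 0.000188;  (-2·δw/w)² = (-2×0.0895)² = 0.0320;  (1·δb/b)² = (1×0.0296)² = 0.000878
δQ/Q = √(0.0389) = 0.197
Q = 3.164e-05, so δQ = 0.197 × 3.164e-05 = 6.24e-06.

(3.164 ± 0.624) × 10^-5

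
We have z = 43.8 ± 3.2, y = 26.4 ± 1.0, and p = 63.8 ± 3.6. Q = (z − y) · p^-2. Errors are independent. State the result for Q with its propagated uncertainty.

0.00427 ± 0.000955

Let u = z − y = 17.4. δu = √(δz² + δy²) = √(10.2 + 1.00) = 3.35, so δu/u = 0.193.
Q is then a monomial in u, p:
δQ/Q = √((δu/u)² + (-2·δp/p)²) = √(0.0371 + 0.0127) = 0.223
Q = 0.00427, so δQ = 0.223 × 0.00427 = 0.000955.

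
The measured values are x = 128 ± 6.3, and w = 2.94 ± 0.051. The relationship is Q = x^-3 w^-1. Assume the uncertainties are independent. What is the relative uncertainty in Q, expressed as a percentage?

For a monomial Q ∝ x^-3, w^-1, fractional errors add in quadrature:
  (-3·δx/x)² = (-3×0.0492)² = 0.0218;  (-1·δw/w)² = (-1×0.0173)² = 0.000301
δQ/Q = √(0.0221) = 0.149

14.9%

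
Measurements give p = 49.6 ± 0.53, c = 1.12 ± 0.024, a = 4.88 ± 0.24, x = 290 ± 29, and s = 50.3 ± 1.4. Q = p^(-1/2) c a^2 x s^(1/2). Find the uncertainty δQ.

1110

Since Q is a product/quotient, work with relative uncertainties:
  (−½·δp/p)² = (-0.5×0.0107)² = 2.85e-05;  (1·δc/c)² = (1×0.0214)² = 0.000459;  (2·δa/a)² = (2×0.0492)² = 0.00967;  (1·δx/x)² = (1×0.100)² = 0.0100;  (½·δs/s)² = (0.5×0.0278)² = 0.000194
δQ/Q = √(0.0204) = 0.143
Q = 7790, so δQ = 0.143 × 7790 = 1110.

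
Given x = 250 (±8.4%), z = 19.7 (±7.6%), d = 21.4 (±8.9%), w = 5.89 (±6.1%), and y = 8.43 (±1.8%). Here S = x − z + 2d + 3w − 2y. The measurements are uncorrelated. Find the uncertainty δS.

21.4

For a sum/difference, combine absolute errors in quadrature:
  (δx)² = 441;  (δz)² = 2.24;  (2·δd)² = 14.5;  (3·δw)² = 1.16;  (2·δy)² = 0.0921
δS = √(459) = 21.4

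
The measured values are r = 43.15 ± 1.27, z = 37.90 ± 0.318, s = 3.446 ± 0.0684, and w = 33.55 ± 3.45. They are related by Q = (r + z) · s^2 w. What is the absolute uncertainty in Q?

Let u = r + z = 81.05. δu = √(δr² + δz²) = √(1.61 + 0.101) = 1.31, so δu/u = 0.0162.
Q is then a monomial in u, s, w:
δQ/Q = √((δu/u)² + (2·δs/s)² + (1·δw/w)²) = √(0.000261 + 0.00158 + 0.0106) = 0.111
Q = 32290, so δQ = 0.111 × 32290 = 3600.

3600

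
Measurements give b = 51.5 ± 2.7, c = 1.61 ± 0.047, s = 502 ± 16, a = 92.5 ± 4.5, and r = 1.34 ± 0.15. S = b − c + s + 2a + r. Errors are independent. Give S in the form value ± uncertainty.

For a sum/difference, combine absolute errors in quadrature:
  (δb)² = 7.29;  (δc)² = 0.00221;  (δs)² = 256;  (2·δa)² = 81.0;  (δr)² = 0.0225
δS = √(344) = 18.6
S = 738.

738 ± 18.6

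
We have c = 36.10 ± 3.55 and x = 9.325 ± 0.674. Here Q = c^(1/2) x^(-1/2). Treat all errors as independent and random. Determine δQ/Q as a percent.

Since Q is a product/quotient, work with relative uncertainties:
  (½·δc/c)² = (0.5×0.0983)² = 0.00242;  (−½·δx/x)² = (-0.5×0.0723)² = 0.00131
δQ/Q = √(0.00372) = 0.0610

6.10%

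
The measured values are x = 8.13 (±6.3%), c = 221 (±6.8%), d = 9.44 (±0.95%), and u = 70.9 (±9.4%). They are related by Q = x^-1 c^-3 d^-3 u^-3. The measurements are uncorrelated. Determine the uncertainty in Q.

1.35e-17

Products/powers → add relative errors in quadrature, weighted by exponent:
  (-1·δx/x)² = (-1×0.0630)² = 0.00397;  (-3·δc/c)² = (-3×0.0680)² = 0.0416;  (-3·δd/d)² = (-3×0.00950)² = 0.000812;  (-3·δu/u)² = (-3×0.0940)² = 0.0795
δQ/Q = √(0.126) = 0.355
Q = 3.8e-17, so δQ = 0.355 × 3.8e-17 = 1.35e-17.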